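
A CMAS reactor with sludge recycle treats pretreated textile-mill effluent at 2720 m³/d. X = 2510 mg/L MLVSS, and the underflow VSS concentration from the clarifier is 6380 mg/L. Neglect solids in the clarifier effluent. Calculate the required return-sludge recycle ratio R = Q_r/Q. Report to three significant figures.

R ≈ 0.649

R = Q_r/Q = X/(X_r − X) = 2510 / (6380 − 2510) = 0.6486.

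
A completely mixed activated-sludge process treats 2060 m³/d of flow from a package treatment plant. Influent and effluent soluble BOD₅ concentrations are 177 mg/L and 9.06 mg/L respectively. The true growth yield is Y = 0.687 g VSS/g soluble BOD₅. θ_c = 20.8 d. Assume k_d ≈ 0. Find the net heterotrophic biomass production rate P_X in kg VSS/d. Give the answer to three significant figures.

P_X ≈ 238 kg VSS/d

Since k_d ≈ 0, Y_obs = Y = 0.687 g VSS/g soluble BOD₅.
Mass of soluble BOD₅ removed per day: Q(S₀ − S) = 2060 × 167.9 g/m³ = 346.0 kg/d.
So the net sludge growth is P_X = 0.6870 × 346.0 = 237.7 kg VSS/d.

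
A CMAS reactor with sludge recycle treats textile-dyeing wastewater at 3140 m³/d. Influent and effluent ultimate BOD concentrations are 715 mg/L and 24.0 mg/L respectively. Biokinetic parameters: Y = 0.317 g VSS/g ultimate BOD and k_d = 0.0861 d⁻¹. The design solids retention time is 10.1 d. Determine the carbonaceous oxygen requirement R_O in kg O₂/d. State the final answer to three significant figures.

R_O ≈ 1650 kg O₂/d

The observed yield is Y_obs = Y/(1 + k_d·θ_c) = 0.317 / (1 + 0.0861 × 10.1) = 0.317 / 1.870 = 0.1696 g VSS per g ultimate BOD removed.
ΔS = 715 − 24.0 = 691.0 mg/L, so the substrate removal rate is 3140 × 691.0/1000 = 2170 kg ultimate BOD/d.
Net sludge production P_X = 0.1696 × 2170 = 367.9 kg VSS/d.
R_O = Q·ΔS − 1.42 P_X = 2170 − 522.4 = 1647 kg O₂/d.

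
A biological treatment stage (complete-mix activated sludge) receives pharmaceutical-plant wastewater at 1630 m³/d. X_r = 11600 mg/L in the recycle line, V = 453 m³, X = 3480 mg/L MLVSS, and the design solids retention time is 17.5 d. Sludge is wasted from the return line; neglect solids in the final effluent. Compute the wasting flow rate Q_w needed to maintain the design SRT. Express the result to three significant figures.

Q_w ≈ 7.77 m³/d

Q_w = (V·X)/(θ_c X_r) = 453.0 × 3480 / (17.5 × 11600) = 7.766 m³/d.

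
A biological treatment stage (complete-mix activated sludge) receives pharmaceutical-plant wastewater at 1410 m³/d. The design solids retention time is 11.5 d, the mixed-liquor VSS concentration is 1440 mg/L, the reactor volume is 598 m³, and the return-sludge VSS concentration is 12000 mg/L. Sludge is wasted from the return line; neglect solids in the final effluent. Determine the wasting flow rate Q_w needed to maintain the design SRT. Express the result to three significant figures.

Q_w ≈ 6.24 m³/d

Q_w = (V·X)/(θ_c X_r) = 598.0 × 1440 / (11.5 × 12000) = 6.240 m³/d.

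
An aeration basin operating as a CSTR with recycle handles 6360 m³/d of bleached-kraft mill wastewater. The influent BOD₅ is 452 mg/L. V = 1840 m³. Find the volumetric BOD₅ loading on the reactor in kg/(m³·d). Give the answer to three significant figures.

Applied BOD₅ load per unit volume = Q·S₀/V = (6360 × 452/1000)/1840 = 1.562 kg BOD₅·m⁻³·d⁻¹.

L_v ≈ 1.56 kg BOD₅/(m³·d)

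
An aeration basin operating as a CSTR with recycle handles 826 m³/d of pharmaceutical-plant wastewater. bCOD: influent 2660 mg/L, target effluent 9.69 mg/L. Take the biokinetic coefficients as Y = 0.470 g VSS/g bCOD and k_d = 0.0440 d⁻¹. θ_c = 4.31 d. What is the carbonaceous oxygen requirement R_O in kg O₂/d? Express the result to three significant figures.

R_O ≈ 961 kg O₂/d

Y_obs = Y / (1 + k_d θ_c) = 0.470 / (1 + 0.0440 × 4.31) = 0.470 / 1.190 = 0.3951.
ΔS = 2660 − 9.69 = 2650 mg/L, so the substrate removal rate is 826 × 2650/1000 = 2189 kg bCOD/d.
P_X = Y_obs·Q·(S₀ − S) = 0.3951 × 2189 = 864.9 kg VSS/d.
R_O = Q·(S₀ − S) − 1.42·P_X = 2189 − 1.42 × 864.9 = 961.0 kg O₂/d.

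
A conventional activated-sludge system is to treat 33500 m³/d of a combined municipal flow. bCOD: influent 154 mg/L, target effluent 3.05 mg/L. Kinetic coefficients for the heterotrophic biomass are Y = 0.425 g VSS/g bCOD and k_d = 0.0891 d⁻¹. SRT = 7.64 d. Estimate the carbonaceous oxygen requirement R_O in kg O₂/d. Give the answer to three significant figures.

R_O ≈ 3240 kg O₂/d

Y_obs = Y / (1 + k_d θ_c) = 0.425 / (1 + 0.0891 × 7.64) = 0.425 / 1.681 = 0.2529.
Substrate removed = Q·(S₀ − S) = 33500 m³/d × (154 − 3.05) g/m³ = 5.06×10^6 g/d = 5057 kg/d.
Biomass synthesised: P_X = Y_obs × 5057 = 1279 kg VSS/d.
R_O = Q·ΔS − 1.42 P_X = 5057 − 1816 = 3241 kg O₂/d.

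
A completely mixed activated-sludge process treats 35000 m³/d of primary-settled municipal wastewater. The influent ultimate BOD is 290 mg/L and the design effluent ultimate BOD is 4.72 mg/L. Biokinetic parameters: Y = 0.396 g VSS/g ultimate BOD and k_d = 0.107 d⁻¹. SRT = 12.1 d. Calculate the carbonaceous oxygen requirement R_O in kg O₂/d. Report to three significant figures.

Y_obs = Y / (1 + k_d θ_c) = 0.396 / (1 + 0.107 × 12.1) = 0.396 / 2.295 = 0.1726.
Substrate removed = Q·(S₀ − S) = 35000 m³/d × (290 − 4.72) g/m³ = 9.98×10^6 g/d = 9985 kg/d.
Biomass synthesised: P_X = Y_obs × 9985 = 1723 kg VSS/d.
R_O = Q·ΔS − 1.42 P_X = 9985 − 2447 = 7538 kg O₂/d.

R_O ≈ 7540 kg O₂/d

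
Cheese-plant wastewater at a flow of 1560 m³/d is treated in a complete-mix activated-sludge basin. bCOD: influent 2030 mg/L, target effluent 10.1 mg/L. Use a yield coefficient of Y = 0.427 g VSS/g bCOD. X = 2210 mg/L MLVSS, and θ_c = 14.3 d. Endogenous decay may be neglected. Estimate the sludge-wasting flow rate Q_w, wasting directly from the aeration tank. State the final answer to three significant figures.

Q_w ≈ 609 m³/d

With k_d = 0 the design equation reduces to V = Y Q (S₀−S) θ_c / X = 0.427 × 1560 × (2030 − 10.1) × 14.3 / 2210 = 8706 m³.
Wasting from the aeration tank: Q_w = V / θ_c = 8706 / 14.3 = 608.8 m³/d.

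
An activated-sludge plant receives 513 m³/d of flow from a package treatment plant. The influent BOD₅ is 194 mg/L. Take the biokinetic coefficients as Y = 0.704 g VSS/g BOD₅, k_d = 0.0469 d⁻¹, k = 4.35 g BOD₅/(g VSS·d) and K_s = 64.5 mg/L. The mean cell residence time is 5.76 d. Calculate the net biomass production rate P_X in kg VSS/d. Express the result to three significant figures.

For a completely mixed reactor with recycle the Lawrence–McCarty relation gives S = K_s·(1 + k_d·θ_c) / [θ_c·(Y·k − k_d) − 1] = 64.5 × (1 + 0.0469 × 5.76) / [5.76 × (0.704 × 4.35 − 0.0469) − 1] = 81.92 / 16.37 = 5.005 mg/L.
Correct the yield for decay: Y_obs = Y/(1 + k_d θ_c) = 0.704 / (1 + 0.0469 × 5.76) = 0.704 / 1.270 = 0.5543.
ΔS = 194 − 5.00 = 189.0 mg/L, so the substrate removal rate is 513 × 189.0/1000 = 96.96 kg BOD₅/d.
So the net sludge growth is P_X = 0.5543 × 96.96 = 53.74 kg VSS/d.

P_X ≈ 53.7 kg VSS/d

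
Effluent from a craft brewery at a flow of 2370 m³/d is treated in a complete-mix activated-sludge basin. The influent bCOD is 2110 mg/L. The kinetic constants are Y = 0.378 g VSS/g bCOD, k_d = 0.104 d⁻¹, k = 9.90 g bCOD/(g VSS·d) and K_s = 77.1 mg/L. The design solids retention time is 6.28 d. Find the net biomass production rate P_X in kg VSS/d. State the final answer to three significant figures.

P_X ≈ 1140 kg VSS/d

From the Monod/SRT balance for a CMAS, S = K_s·(1+k_d θ_c)/[θ_c·(Y k − k_d) − 1] = 77.1 × (1 + 0.104 × 6.28) / [6.28 × (0.378 × 9.90 − 0.104) − 1] = 127.5 / 21.85 = 5.834 mg/L.
The observed yield is Y_obs = Y/(1 + k_d·θ_c) = 0.378 / (1 + 0.104 × 6.28) = 0.378 / 1.653 = 0.2287 g VSS per g bCOD removed.
Substrate removed = Q·(S₀ − S) = 2370 m³/d × (2110 − 5.83) g/m³ = 4.99×10^6 g/d = 4987 kg/d.
Net biomass production P_X = Y_obs × Q·(S₀ − S) = 0.2287 × 4987 = 1140 kg VSS/d.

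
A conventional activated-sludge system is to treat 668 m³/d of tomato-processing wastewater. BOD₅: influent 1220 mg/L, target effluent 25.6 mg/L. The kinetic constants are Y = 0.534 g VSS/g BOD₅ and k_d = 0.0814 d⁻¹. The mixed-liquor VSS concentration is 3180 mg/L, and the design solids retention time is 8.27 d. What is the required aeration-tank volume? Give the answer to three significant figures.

Rearranging the biomass balance for a CMAS with decay, V = Y·Q·ΔS·θ_c / [X·(1+k_d θ_c)] = 0.534 × 668 × (1220 − 25.6) × 8.27 / [3180 × (1 + 0.0814 × 8.27)] = 3.52×10^6 / 5321 = 662.2 m³.

V ≈ 662 m³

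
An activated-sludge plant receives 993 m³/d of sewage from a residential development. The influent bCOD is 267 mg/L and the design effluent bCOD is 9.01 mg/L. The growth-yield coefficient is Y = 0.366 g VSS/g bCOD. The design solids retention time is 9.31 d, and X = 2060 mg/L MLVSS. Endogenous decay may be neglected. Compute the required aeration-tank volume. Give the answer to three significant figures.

V ≈ 424 m³

V·X = Y·Q·ΔS·θ_c gives V = 0.366 × 993 × (267 − 9.01) × 9.31 / 2060 = 423.8 m³.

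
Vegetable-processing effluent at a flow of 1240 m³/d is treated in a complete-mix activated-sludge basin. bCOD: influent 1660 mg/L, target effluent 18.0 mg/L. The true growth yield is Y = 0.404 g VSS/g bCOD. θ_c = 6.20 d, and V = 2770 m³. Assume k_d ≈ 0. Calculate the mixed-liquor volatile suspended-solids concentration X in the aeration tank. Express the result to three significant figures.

Without decay, X = Y Q (S₀−S) θ_c / V = 0.404 × 1240 × (1660 − 18.0) × 6.20 / 2770 = 1841 mg/L.

X ≈ 1840 mg/L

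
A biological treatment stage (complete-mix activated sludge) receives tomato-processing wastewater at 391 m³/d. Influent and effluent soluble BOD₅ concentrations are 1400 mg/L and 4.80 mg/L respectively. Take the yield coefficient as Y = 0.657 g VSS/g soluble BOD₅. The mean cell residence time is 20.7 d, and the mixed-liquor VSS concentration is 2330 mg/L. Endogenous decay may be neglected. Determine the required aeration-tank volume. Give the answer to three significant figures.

V ≈ 3180 m³

Biomass mass balance (decay neglected): V·X = Y·Q·(S₀ − S)·θ_c, so V = 0.657 × 391 × (1400 − 4.80) × 20.7 / 2330 = 3184 m³.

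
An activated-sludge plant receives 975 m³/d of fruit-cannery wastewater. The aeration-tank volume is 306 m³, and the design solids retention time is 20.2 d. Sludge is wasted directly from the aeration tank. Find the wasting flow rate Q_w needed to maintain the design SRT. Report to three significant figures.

Q_w ≈ 15.1 m³/d

With mixed-liquor wasting, θ_c = V/Q_w, so Q_w = V/θ_c = 306.0/20.2 = 15.15 m³/d.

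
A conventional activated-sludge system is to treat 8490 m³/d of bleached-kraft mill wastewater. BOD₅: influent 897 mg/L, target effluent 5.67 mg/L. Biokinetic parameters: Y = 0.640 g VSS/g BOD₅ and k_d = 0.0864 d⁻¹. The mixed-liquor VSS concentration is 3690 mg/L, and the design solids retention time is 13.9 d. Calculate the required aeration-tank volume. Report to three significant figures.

V ≈ 8290 m³

Rearranging the biomass balance for a CMAS with decay, V = Y·Q·ΔS·θ_c / [X·(1+k_d θ_c)] = 0.640 × 8490 × (897 − 5.67) × 13.9 / [3690 × (1 + 0.0864 × 13.9)] = 6.73×10^7 / 8122 = 8289 m³.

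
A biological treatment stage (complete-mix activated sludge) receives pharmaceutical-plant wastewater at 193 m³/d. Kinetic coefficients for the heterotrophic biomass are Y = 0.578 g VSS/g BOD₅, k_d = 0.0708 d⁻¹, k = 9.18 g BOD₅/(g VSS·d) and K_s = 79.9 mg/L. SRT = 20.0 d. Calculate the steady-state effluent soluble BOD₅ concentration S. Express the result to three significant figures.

S ≈ 1.86 mg/L

Effluent substrate depends only on kinetics and SRT: S = K_s(1 + k_d θ_c) / [θ_c(Yk − k_d) − 1] = 79.9 × (1 + 0.0708 × 20.0) / [20.0 × (0.578 × 9.18 − 0.0708) − 1] = 193.0 / 103.7 = 1.861 mg/L.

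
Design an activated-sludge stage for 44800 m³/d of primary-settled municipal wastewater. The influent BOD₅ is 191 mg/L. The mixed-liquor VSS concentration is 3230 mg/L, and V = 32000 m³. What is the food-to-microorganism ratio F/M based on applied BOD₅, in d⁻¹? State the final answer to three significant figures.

F/M = applied load / biomass = Q·S₀/(V·X) = 44800 × 191 / (32000 × 3230) = 0.08279 d⁻¹.

F/M ≈ 0.0828 d⁻¹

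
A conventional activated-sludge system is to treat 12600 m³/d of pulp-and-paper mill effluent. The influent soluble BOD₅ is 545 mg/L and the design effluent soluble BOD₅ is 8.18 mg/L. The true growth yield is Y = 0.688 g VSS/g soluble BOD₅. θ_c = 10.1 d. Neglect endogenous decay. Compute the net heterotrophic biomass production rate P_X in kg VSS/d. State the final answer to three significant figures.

P_X ≈ 4650 kg VSS/d

With endogenous decay neglected, the observed yield equals the true yield: Y_obs = Y = 0.688 g VSS/g soluble BOD₅.
Substrate removed = Q·(S₀ − S) = 12600 m³/d × (545 − 8.18) g/m³ = 6.76×10^6 g/d = 6764 kg/d.
Net biomass production P_X = Y_obs × Q·(S₀ − S) = 0.6880 × 6764 = 4654 kg VSS/d.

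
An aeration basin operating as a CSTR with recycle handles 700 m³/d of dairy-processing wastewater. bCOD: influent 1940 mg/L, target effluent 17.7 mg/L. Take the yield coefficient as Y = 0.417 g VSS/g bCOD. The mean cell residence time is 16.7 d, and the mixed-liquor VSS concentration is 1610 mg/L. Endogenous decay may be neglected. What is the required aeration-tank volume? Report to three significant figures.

V ≈ 5820 m³

V·X = Y·Q·ΔS·θ_c gives V = 0.417 × 700 × (1940 − 17.7) × 16.7 / 1610 = 5820 m³.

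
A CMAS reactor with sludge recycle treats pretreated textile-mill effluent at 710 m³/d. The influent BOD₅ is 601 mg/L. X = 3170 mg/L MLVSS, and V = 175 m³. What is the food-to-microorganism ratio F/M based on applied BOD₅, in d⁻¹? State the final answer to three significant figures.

F/M = applied load / biomass = Q·S₀/(V·X) = 710 × 601 / (175.0 × 3170) = 0.7692 d⁻¹.

F/M ≈ 0.769 d⁻¹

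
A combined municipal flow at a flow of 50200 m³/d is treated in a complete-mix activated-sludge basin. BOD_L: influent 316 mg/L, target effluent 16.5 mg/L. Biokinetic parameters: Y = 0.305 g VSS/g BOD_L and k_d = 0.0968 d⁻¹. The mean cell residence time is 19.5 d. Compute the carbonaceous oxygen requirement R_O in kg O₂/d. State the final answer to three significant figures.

R_O ≈ 12800 kg O₂/d

Observed yield with endogenous decay: Y_obs = Y / (1 + k_d·θ_c) = 0.305 / (1 + 0.0968 × 19.5) = 0.305 / 2.888 = 0.1056 g VSS/g BOD_L.
Substrate removed = Q·(S₀ − S) = 50200 m³/d × (316 − 16.5) g/m³ = 1.5×10^7 g/d = 15035 kg/d.
Biomass synthesised: P_X = Y_obs × 15035 = 1588 kg VSS/d.
Carbonaceous O₂ demand = substrate oxidised − cell-mass equivalent = 15035 − 1.42 × 1588 = 12780 kg O₂/d.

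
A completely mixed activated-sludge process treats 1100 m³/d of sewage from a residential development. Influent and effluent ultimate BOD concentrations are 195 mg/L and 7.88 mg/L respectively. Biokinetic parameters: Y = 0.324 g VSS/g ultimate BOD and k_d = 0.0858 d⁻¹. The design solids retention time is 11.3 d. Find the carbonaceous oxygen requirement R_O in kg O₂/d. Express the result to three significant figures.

Correct the yield for decay: Y_obs = Y/(1 + k_d θ_c) = 0.324 / (1 + 0.0858 × 11.3) = 0.324 / 1.970 = 0.1645.
ΔS = 195 − 7.88 = 187.1 mg/L, so the substrate removal rate is 1100 × 187.1/1000 = 205.8 kg ultimate BOD/d.
Biomass synthesised: P_X = Y_obs × 205.8 = 33.86 kg VSS/d.
R_O = Q·ΔS − 1.42 P_X = 205.8 − 48.08 = 157.8 kg O₂/d.

R_O ≈ 158 kg O₂/d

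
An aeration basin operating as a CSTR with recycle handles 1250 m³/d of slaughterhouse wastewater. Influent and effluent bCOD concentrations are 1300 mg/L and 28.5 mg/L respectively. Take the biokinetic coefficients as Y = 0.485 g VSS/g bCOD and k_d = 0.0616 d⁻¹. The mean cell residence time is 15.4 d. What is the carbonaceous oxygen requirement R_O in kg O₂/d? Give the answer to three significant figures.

R_O ≈ 1030 kg O₂/d

Y_obs = Y / (1 + k_d θ_c) = 0.485 / (1 + 0.0616 × 15.4) = 0.485 / 1.949 = 0.2489.
Substrate removed = Q·(S₀ − S) = 1250 m³/d × (1300 − 28.5) g/m³ = 1.59×10^6 g/d = 1589 kg/d.
Net sludge production P_X = 0.2489 × 1589 = 395.6 kg VSS/d.
R_O = Q·(S₀ − S) − 1.42·P_X = 1589 − 1.42 × 395.6 = 1028 kg O₂/d.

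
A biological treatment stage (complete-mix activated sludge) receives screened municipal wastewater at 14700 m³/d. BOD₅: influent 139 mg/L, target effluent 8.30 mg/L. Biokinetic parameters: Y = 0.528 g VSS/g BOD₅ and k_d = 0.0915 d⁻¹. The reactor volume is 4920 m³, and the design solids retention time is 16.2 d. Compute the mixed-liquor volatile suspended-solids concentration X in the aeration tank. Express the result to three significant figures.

X = Y·Q·ΔS·θ_c / [V·(1 + k_d θ_c)] = 0.528 × 14700 × (139 − 8.30) × 16.2 / [4920 × (1 + 0.0915 × 16.2)] = 1346 mg/L.

X ≈ 1350 mg/L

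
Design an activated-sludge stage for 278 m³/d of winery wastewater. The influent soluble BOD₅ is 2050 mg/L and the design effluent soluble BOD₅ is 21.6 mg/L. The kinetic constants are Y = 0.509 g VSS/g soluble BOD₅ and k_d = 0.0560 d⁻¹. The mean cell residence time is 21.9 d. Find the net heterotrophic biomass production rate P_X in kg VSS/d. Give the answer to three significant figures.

P_X ≈ 129 kg VSS/d

The observed yield is Y_obs = Y/(1 + k_d·θ_c) = 0.509 / (1 + 0.0560 × 21.9) = 0.509 / 2.226 = 0.2286 g VSS per g soluble BOD₅ removed.
Substrate removed = Q·(S₀ − S) = 278 m³/d × (2050 − 21.6) g/m³ = 5.64×10^5 g/d = 563.9 kg/d.
Biomass produced: P_X = Y_obs·Q·ΔS = 0.2286 × 563.9 ≈ 128.9 kg VSS/d.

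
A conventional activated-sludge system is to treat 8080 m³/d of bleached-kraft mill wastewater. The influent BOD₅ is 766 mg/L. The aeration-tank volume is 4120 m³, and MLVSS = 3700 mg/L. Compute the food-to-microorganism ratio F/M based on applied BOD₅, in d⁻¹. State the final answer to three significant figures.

F/M = Q·S₀ / (V·X) = 8080 × 766 / (4120 × 3700) = 0.4060 g BOD₅·(g VSS·d)⁻¹.

F/M ≈ 0.406 d⁻¹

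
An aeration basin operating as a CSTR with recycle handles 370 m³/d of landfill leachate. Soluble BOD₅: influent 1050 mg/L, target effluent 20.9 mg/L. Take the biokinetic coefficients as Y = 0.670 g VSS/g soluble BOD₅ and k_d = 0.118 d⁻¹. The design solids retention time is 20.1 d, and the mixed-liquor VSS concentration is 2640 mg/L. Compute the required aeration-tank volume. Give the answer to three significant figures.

V ≈ 576 m³

Steady-state biomass mass balance: V·X·(1 + k_d·θ_c) = Y·Q·(S₀ − S)·θ_c, so V = 0.670 × 370 × (1050 − 20.9) × 20.1 / [2640 × (1 + 0.118 × 20.1)] = 5.13×10^6 / 8902 = 576.1 m³.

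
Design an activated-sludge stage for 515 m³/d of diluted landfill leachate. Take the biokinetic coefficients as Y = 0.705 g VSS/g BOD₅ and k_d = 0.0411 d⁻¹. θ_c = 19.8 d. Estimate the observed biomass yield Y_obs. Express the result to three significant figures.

Y_obs ≈ 0.389 g VSS/g BOD₅

The observed yield is Y_obs = Y/(1 + k_d·θ_c) = 0.705 / (1 + 0.0411 × 19.8) = 0.705 / 1.814 = 0.3887 g VSS per g BOD₅ removed.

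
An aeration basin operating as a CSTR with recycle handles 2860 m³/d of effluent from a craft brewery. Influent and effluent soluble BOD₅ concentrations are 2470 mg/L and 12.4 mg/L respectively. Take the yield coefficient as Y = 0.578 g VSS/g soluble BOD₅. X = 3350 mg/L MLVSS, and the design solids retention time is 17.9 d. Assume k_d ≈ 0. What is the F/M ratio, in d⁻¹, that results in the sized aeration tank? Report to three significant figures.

V·X = Y·Q·ΔS·θ_c gives V = 0.578 × 2860 × (2470 − 12.4) × 17.9 / 3350 = 21708 m³.
F/M = applied load / biomass = Q·S₀/(V·X) = 2860 × 2470 / (21708 × 3350) = 0.09714 d⁻¹.

F/M ≈ 0.0971 d⁻¹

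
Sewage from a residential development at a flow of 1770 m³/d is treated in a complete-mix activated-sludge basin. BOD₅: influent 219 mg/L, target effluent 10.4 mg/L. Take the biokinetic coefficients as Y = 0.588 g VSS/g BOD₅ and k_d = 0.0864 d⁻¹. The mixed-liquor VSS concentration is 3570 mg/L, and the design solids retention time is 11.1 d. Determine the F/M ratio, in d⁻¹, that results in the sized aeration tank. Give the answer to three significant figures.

F/M ≈ 0.315 d⁻¹

Rearranging the biomass balance for a CMAS with decay, V = Y·Q·ΔS·θ_c / [X·(1+k_d θ_c)] = 0.588 × 1770 × (219 − 10.4) × 11.1 / [3570 × (1 + 0.0864 × 11.1)] = 2.41×10^6 / 6994 = 344.6 m³.
F/M = Q·S₀ / (V·X) = 1770 × 219 / (344.6 × 3570) = 0.3151 g BOD₅·(g VSS·d)⁻¹.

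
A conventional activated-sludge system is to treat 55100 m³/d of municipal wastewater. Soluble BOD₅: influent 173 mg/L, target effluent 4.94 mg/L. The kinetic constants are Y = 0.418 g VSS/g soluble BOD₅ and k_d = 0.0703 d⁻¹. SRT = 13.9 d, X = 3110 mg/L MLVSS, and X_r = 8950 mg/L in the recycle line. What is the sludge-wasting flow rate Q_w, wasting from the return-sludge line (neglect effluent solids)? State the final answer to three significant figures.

From the SRT design equation V = Y Q (S₀−S) θ_c / [X (1 + k_d θ_c)] = 0.418 × 55100 × (173 − 4.94) × 13.9 / [3110 × (1 + 0.0703 × 13.9)] = 5.38×10^7 / 6149 = 8750 m³.
Wasting from the return line (neglecting effluent solids): Q_w = V·X / (θ_c·X_r) = 8750 × 3110 / (13.9 × 8950) = 218.7 m³/d.

Q_w ≈ 219 m³/d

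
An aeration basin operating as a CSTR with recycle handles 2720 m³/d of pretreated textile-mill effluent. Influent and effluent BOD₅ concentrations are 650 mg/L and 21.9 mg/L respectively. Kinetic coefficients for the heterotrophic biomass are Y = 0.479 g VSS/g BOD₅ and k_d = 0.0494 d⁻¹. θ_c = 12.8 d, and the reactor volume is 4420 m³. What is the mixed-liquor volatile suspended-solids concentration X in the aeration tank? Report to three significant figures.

Solving the biomass balance for X: X = Y Q (S₀−S) θ_c / [V (1+k_d θ_c)] = 0.479 × 2720 × (650 − 21.9) × 12.8 / [4420 × (1 + 0.0494 × 12.8)] = 1452 mg/L.

X ≈ 1450 mg/L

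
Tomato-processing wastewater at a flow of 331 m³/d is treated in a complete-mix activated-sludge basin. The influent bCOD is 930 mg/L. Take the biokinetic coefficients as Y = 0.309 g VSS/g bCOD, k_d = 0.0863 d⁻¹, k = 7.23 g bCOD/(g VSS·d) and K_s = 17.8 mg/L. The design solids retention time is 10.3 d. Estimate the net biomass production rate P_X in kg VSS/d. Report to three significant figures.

P_X ≈ 50.3 kg VSS/d

From the Monod/SRT balance for a CMAS, S = K_s·(1+k_d θ_c)/[θ_c·(Y k − k_d) − 1] = 17.8 × (1 + 0.0863 × 10.3) / [10.3 × (0.309 × 7.23 − 0.0863) − 1] = 33.62 / 21.12 = 1.592 mg/L.
The observed yield is Y_obs = Y/(1 + k_d·θ_c) = 0.309 / (1 + 0.0863 × 10.3) = 0.309 / 1.889 = 0.1636 g VSS per g bCOD removed.
Q·(S₀ − S) = 331 × (930 − 1.59) × 10⁻³ = 307.3 kg/d removed.
So the net sludge growth is P_X = 0.1636 × 307.3 = 50.27 kg VSS/d.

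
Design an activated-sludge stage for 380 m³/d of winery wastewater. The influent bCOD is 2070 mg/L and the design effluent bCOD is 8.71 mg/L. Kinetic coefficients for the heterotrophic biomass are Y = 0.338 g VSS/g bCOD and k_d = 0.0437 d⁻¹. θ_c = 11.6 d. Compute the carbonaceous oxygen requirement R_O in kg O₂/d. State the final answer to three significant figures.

Observed yield with endogenous decay: Y_obs = Y / (1 + k_d·θ_c) = 0.338 / (1 + 0.0437 × 11.6) = 0.338 / 1.507 = 0.2243 g VSS/g bCOD.
Q·(S₀ − S) = 380 × (2070 − 8.71) × 10⁻³ = 783.3 kg/d removed.
P_X = Y_obs·Q·(S₀ − S) = 0.2243 × 783.3 = 175.7 kg VSS/d.
R_O = Q·ΔS − 1.42 P_X = 783.3 − 249.5 = 533.8 kg O₂/d.

R_O ≈ 534 kg O₂/d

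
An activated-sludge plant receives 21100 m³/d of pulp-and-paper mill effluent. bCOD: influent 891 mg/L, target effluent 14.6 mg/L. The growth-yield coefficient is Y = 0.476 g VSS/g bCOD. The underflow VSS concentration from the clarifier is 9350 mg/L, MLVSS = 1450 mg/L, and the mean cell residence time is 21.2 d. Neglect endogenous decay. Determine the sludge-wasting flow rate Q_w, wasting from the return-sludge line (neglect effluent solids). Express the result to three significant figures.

Q_w ≈ 941 m³/d

Biomass mass balance (decay neglected): V·X = Y·Q·(S₀ − S)·θ_c, so V = 0.476 × 21100 × (891 − 14.6) × 21.2 / 1450 = 128694 m³.
Wasting from the return line (neglecting effluent solids): Q_w = V·X / (θ_c·X_r) = 128694 × 1450 / (21.2 × 9350) = 941.4 m³/d.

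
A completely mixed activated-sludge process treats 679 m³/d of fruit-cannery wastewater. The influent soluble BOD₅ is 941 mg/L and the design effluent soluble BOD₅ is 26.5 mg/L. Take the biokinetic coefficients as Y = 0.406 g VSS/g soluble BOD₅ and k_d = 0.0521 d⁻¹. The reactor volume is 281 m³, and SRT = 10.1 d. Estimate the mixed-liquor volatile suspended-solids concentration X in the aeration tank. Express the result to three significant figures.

X = Y·Q·ΔS·θ_c / [V·(1 + k_d θ_c)] = 0.406 × 679 × (941 − 26.5) × 10.1 / [281 × (1 + 0.0521 × 10.1)] = 5937 mg/L.

X ≈ 5940 mg/L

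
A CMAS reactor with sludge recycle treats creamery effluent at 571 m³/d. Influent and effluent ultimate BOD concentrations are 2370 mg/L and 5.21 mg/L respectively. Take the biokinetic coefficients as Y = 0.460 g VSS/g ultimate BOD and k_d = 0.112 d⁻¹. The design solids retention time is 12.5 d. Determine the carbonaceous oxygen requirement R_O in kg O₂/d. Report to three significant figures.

R_O ≈ 983 kg O₂/d

Y_obs = Y / (1 + k_d θ_c) = 0.460 / (1 + 0.112 × 12.5) = 0.460 / 2.400 = 0.1917.
Substrate removed = Q·(S₀ − S) = 571 m³/d × (2370 − 5.21) g/m³ = 1.35×10^6 g/d = 1350 kg/d.
P_X = Y_obs·Q·(S₀ − S) = 0.1917 × 1350 = 258.8 kg VSS/d.
R_O = Q·ΔS − 1.42 P_X = 1350 − 367.5 = 982.8 kg O₂/d.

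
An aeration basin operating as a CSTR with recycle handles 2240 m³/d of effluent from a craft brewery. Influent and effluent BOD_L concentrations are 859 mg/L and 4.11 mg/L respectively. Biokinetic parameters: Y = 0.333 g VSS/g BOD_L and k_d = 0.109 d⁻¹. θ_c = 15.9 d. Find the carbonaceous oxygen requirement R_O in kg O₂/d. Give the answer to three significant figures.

Observed yield with endogenous decay: Y_obs = Y / (1 + k_d·θ_c) = 0.333 / (1 + 0.109 × 15.9) = 0.333 / 2.733 = 0.1218 g VSS/g BOD_L.
Mass of BOD_L removed per day: Q(S₀ − S) = 2240 × 854.9 g/m³ = 1915 kg/d.
P_X = Y_obs·Q·(S₀ − S) = 0.1218 × 1915 = 233.3 kg VSS/d.
R_O = Q·(S₀ − S) − 1.42·P_X = 1915 − 1.42 × 233.3 = 1584 kg O₂/d.

R_O ≈ 1580 kg O₂/d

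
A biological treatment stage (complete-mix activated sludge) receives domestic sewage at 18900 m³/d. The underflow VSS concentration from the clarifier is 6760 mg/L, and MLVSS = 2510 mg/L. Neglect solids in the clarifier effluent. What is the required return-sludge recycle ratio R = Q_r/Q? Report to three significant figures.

R = Q_r/Q = X/(X_r − X) = 2510 / (6760 − 2510) = 0.5906.

R ≈ 0.591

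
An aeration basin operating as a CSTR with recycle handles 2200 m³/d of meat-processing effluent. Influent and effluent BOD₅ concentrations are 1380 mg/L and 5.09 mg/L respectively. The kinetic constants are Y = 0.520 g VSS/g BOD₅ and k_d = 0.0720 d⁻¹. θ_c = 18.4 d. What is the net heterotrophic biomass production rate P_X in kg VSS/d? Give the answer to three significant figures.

P_X ≈ 677 kg VSS/d

Correct the yield for decay: Y_obs = Y/(1 + k_d θ_c) = 0.520 / (1 + 0.0720 × 18.4) = 0.520 / 2.325 = 0.2237.
Substrate removed = Q·(S₀ − S) = 2200 m³/d × (1380 − 5.09) g/m³ = 3.02×10^6 g/d = 3025 kg/d.
P_X = Y_obs · Q(S₀ − S) = 0.2237 × 3025 = 676.6 kg VSS/d.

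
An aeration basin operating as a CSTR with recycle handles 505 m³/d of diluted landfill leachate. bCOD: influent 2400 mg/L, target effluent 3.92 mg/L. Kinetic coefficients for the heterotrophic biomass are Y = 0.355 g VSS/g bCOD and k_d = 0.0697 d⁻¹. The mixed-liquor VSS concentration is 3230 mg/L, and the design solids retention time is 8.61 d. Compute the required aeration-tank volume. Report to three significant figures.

V ≈ 716 m³

From the SRT design equation V = Y Q (S₀−S) θ_c / [X (1 + k_d θ_c)] = 0.355 × 505 × (2400 − 3.92) × 8.61 / [3230 × (1 + 0.0697 × 8.61)] = 3.7×10^6 / 5168 = 715.6 m³.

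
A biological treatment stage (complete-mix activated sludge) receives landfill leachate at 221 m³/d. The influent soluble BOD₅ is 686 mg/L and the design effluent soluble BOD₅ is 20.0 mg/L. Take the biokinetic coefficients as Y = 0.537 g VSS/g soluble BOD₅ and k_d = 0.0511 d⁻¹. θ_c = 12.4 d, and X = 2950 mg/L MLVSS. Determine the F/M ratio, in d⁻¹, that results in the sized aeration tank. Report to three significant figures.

F/M ≈ 0.253 d⁻¹

Steady-state biomass mass balance: V·X·(1 + k_d·θ_c) = Y·Q·(S₀ − S)·θ_c, so V = 0.537 × 221 × (686 − 20.0) × 12.4 / [2950 × (1 + 0.0511 × 12.4)] = 9.8×10^5 / 4819 = 203.4 m³.
Food-to-microorganism ratio F/M = Q S₀ / (V X) = 221 × 686 / (203.4 × 2950) = 0.2527 d⁻¹.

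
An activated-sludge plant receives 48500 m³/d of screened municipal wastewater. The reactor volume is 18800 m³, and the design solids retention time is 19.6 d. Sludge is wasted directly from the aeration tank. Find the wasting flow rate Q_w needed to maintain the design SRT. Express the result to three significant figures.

Wasting from the aeration tank: Q_w = V / θ_c = 18800 / 19.6 = 959.2 m³/d.

Q_w ≈ 959 m³/d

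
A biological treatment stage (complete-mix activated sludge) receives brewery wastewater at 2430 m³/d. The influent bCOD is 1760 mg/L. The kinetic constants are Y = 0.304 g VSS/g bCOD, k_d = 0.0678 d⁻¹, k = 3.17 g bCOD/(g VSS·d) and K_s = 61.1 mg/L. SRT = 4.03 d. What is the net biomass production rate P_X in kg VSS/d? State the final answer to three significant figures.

P_X ≈ 1000 kg VSS/d

From the Monod/SRT balance for a CMAS, S = K_s·(1+k_d θ_c)/[θ_c·(Y k − k_d) − 1] = 61.1 × (1 + 0.0678 × 4.03) / [4.03 × (0.304 × 3.17 − 0.0678) − 1] = 77.79 / 2.610 = 29.80 mg/L.
Y_obs = Y / (1 + k_d θ_c) = 0.304 / (1 + 0.0678 × 4.03) = 0.304 / 1.273 = 0.2388.
Substrate removed = Q·(S₀ − S) = 2430 m³/d × (1760 − 29.8) g/m³ = 4.2×10^6 g/d = 4204 kg/d.
So the net sludge growth is P_X = 0.2388 × 4204 = 1004 kg VSS/d.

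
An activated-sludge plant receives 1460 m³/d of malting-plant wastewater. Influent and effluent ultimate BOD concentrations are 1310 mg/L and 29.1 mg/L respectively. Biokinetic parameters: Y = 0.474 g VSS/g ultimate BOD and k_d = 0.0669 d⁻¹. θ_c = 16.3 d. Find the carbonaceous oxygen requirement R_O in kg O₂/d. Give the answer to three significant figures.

Y_obs = Y / (1 + k_d θ_c) = 0.474 / (1 + 0.0669 × 16.3) = 0.474 / 2.090 = 0.2267.
Mass of ultimate BOD removed per day: Q(S₀ − S) = 1460 × 1281 g/m³ = 1870 kg/d.
Net sludge production P_X = 0.2267 × 1870 = 424.0 kg VSS/d.
Carbonaceous O₂ demand = substrate oxidised − cell-mass equivalent = 1870 − 1.42 × 424.0 = 1268 kg O₂/d.

R_O ≈ 1270 kg O₂/d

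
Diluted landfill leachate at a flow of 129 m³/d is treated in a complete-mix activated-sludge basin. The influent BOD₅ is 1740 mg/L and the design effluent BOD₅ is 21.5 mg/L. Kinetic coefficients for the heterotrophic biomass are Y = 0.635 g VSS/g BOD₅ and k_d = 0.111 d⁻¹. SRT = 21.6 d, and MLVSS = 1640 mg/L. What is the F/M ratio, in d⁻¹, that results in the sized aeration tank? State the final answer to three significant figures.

Steady-state biomass mass balance: V·X·(1 + k_d·θ_c) = Y·Q·(S₀ − S)·θ_c, so V = 0.635 × 129 × (1740 − 21.5) × 21.6 / [1640 × (1 + 0.111 × 21.6)] = 3.04×10^6 / 5572 = 545.7 m³.
F/M = applied load / biomass = Q·S₀/(V·X) = 129 × 1740 / (545.7 × 1640) = 0.2508 d⁻¹.

F/M ≈ 0.251 d⁻¹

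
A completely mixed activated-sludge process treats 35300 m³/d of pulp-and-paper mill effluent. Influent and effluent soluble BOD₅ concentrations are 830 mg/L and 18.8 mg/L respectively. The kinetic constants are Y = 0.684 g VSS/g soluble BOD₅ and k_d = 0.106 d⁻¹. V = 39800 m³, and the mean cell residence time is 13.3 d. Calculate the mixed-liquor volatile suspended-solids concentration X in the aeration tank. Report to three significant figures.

X ≈ 2720 mg/L

From V·X·(1 + k_d·θ_c) = Y·Q·(S₀ − S)·θ_c: X = 0.684 × 35300 × (830 − 18.8) × 13.3 / [39800 × (1 + 0.106 × 13.3)] = 2716 mg/L.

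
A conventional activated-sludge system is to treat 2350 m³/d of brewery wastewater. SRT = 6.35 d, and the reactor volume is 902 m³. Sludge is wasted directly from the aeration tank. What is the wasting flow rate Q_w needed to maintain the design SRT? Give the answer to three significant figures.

For wasting at MLVSS concentration, Q_w = V/θ_c = 902.0/6.35 = 142.0 m³/d.

Q_w ≈ 142 m³/d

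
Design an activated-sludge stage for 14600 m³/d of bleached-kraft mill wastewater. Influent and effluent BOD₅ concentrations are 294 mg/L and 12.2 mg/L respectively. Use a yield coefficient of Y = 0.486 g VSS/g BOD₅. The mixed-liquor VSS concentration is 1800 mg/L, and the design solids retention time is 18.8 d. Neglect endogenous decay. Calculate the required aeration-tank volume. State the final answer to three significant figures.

V ≈ 20900 m³

With k_d = 0 the design equation reduces to V = Y Q (S₀−S) θ_c / X = 0.486 × 14600 × (294 − 12.2) × 18.8 / 1800 = 20884 m³.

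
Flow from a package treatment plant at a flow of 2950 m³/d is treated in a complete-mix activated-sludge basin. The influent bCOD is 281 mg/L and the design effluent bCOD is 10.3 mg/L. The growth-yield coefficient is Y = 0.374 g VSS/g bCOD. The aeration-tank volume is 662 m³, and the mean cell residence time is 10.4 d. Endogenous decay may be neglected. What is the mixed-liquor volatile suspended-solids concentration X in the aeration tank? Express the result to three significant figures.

X = Y·Q·ΔS·θ_c / V = 0.374 × 2950 × (281 − 10.3) × 10.4 / 662 = 4692 mg/L.

X ≈ 4690 mg/L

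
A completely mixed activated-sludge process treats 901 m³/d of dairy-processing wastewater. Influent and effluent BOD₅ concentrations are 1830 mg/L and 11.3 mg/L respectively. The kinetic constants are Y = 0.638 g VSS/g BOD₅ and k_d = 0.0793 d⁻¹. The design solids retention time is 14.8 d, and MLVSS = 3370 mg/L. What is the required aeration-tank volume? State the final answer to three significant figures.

Steady-state biomass mass balance: V·X·(1 + k_d·θ_c) = Y·Q·(S₀ − S)·θ_c, so V = 0.638 × 901 × (1830 − 11.3) × 14.8 / [3370 × (1 + 0.0793 × 14.8)] = 1.55×10^7 / 7325 = 2112 m³.

V ≈ 2110 m³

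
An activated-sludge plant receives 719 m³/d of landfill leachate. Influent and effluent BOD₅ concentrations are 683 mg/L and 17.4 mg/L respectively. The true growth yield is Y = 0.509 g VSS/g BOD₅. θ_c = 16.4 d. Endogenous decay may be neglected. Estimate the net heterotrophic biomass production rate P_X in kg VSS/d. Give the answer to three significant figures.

P_X ≈ 244 kg VSS/d

With endogenous decay neglected, the observed yield equals the true yield: Y_obs = Y = 0.509 g VSS/g BOD₅.
Q·(S₀ − S) = 719 × (683 − 17.4) × 10⁻³ = 478.6 kg/d removed.
Biomass produced: P_X = Y_obs·Q·ΔS = 0.5090 × 478.6 ≈ 243.6 kg VSS/d.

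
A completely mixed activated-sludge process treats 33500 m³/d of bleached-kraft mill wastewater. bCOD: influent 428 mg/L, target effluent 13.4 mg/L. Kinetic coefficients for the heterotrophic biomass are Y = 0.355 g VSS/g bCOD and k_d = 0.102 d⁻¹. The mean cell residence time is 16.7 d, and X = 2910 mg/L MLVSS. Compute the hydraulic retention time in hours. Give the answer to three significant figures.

From the SRT design equation V = Y Q (S₀−S) θ_c / [X (1 + k_d θ_c)] = 0.355 × 33500 × (428 − 13.4) × 16.7 / [2910 × (1 + 0.102 × 16.7)] = 8.23×10^7 / 7867 = 10467 m³.
τ = V/Q = 10467/33500 = 0.3124 d, or 7.499 h.

τ ≈ 7.50 h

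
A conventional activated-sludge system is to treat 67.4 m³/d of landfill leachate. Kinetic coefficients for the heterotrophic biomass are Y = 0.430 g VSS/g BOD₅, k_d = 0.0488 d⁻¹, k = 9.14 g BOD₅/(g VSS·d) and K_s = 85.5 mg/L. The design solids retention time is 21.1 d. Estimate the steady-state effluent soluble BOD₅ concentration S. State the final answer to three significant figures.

S ≈ 2.15 mg/L

Effluent substrate depends only on kinetics and SRT: S = K_s(1 + k_d θ_c) / [θ_c(Yk − k_d) − 1] = 85.5 × (1 + 0.0488 × 21.1) / [21.1 × (0.430 × 9.14 − 0.0488) − 1] = 173.5 / 80.90 = 2.145 mg/L.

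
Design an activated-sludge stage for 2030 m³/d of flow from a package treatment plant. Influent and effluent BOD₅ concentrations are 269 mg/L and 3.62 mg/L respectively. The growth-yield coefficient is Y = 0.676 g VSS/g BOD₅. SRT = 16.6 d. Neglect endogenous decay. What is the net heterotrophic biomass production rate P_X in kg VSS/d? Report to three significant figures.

P_X ≈ 364 kg VSS/d

With endogenous decay neglected, the observed yield equals the true yield: Y_obs = Y = 0.676 g VSS/g BOD₅.
Q·(S₀ − S) = 2030 × (269 − 3.62) × 10⁻³ = 538.7 kg/d removed.
P_X = Y_obs · Q(S₀ − S) = 0.6760 × 538.7 = 364.2 kg VSS/d.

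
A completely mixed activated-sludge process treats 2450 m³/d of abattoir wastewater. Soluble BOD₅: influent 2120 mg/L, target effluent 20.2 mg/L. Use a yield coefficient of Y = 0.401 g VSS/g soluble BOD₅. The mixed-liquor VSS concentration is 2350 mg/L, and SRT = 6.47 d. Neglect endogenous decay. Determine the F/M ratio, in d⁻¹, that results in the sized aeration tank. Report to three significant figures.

V·X = Y·Q·ΔS·θ_c gives V = 0.401 × 2450 × (2120 − 20.2) × 6.47 / 2350 = 5680 m³.
F/M = applied load / biomass = Q·S₀/(V·X) = 2450 × 2120 / (5680 × 2350) = 0.3891 d⁻¹.

F/M ≈ 0.389 d⁻¹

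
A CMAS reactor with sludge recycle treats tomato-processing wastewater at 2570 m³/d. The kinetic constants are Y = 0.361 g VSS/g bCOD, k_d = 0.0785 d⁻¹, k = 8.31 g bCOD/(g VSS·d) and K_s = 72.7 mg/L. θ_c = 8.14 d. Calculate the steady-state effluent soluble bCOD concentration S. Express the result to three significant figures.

S ≈ 5.23 mg/L

From the Monod/SRT balance for a CMAS, S = K_s·(1+k_d θ_c)/[θ_c·(Y k − k_d) − 1] = 72.7 × (1 + 0.0785 × 8.14) / [8.14 × (0.361 × 8.31 − 0.0785) − 1] = 119.2 / 22.78 = 5.231 mg/L.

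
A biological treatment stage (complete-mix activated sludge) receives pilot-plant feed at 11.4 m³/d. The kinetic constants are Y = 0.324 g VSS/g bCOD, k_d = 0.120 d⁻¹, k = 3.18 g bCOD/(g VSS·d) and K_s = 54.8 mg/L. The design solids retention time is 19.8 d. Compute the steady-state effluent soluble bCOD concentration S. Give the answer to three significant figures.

S ≈ 10.9 mg/L

From the Monod/SRT balance for a CMAS, S = K_s·(1+k_d θ_c)/[θ_c·(Y k − k_d) − 1] = 54.8 × (1 + 0.120 × 19.8) / [19.8 × (0.324 × 3.18 − 0.120) − 1] = 185.0 / 17.02 = 10.87 mg/L.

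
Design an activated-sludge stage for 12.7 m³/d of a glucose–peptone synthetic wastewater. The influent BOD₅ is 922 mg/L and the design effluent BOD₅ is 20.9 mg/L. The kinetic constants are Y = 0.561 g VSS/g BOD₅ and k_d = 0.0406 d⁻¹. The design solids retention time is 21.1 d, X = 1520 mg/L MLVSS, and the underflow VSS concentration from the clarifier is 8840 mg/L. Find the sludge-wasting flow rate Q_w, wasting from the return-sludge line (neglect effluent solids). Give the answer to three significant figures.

Q_w ≈ 0.391 m³/d

From the SRT design equation V = Y Q (S₀−S) θ_c / [X (1 + k_d θ_c)] = 0.561 × 12.7 × (922 − 20.9) × 21.1 / [1520 × (1 + 0.0406 × 21.1)] = 1.35×10^5 / 2822 = 48.00 m³.
Q_w = (V·X)/(θ_c X_r) = 48.00 × 1520 / (21.1 × 8840) = 0.3912 m³/d.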